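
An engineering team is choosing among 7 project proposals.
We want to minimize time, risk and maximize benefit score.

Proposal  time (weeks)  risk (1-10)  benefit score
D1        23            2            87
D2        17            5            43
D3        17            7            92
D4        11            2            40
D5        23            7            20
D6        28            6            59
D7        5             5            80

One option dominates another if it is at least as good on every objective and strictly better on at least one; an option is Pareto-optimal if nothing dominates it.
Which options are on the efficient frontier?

D1, D3, D4, D7

D1: not dominated.
D2: dominated by D7 (time 5≤17, risk 5≤5, benefit score 80≥43).
D3: not dominated (best benefit score).
D4: not dominated.
D5: dominated by D1 (time 23≤23, risk 2≤7, benefit score 87≥20).
D6: dominated by D1 (time 23≤28, risk 2≤6, benefit score 87≥59).
D7: not dominated (best time).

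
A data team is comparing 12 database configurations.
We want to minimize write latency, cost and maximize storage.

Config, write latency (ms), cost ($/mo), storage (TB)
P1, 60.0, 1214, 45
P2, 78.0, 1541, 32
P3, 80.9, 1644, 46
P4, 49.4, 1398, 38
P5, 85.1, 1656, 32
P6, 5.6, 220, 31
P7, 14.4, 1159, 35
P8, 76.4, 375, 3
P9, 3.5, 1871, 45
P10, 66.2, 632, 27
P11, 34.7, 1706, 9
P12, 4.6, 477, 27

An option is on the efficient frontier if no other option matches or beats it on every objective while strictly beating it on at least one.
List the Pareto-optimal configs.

P1, P3, P4, P6, P7, P9, P12

P1: not dominated.
P2: dominated by P1 (write latency 60.0≤78.0, cost 1214≤1541, storage 45≥32).
P3: not dominated (best storage).
P4: not dominated.
P5: dominated by P1 (write latency 60.0≤85.1, cost 1214≤1656, storage 45≥32).
P6: not dominated (best cost).
P7: not dominated.
P8: dominated by P6 (write latency 5.6≤76.4, cost 220≤375, storage 31≥3).
P9: not dominated (best write latency).
P10: dominated by P6 (write latency 5.6≤66.2, cost 220≤632, storage 31≥27).
P11: dominated by P6 (write latency 5.6≤34.7, cost 220≤1706, storage 31≥9).
P12: not dominated.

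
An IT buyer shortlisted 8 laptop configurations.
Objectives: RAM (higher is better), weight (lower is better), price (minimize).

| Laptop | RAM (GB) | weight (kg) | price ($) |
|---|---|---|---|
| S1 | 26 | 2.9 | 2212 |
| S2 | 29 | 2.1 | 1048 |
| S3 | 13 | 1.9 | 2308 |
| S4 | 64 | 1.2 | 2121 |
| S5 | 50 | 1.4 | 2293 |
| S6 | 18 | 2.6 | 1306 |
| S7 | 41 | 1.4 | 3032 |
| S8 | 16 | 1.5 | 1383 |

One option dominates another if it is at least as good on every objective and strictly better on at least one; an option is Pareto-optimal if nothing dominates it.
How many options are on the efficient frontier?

S1: dominated by S2 (RAM 29≥26, weight 2.1≤2.9, price 1048≤2212).
S2: not dominated (best price).
S3: dominated by S4 (RAM 64≥13, weight 1.2≤1.9, price 2121≤2308).
S4: not dominated (best RAM).
S5: dominated by S4 (RAM 64≥50, weight 1.2≤1.4, price 2121≤2293).
S6: dominated by S2 (RAM 29≥18, weight 2.1≤2.6, price 1048≤1306).
S7: dominated by S4 (RAM 64≥41, weight 1.2≤1.4, price 2121≤3032).
S8: not dominated.
Pareto-optimal: S2, S4, S8 → 3.

3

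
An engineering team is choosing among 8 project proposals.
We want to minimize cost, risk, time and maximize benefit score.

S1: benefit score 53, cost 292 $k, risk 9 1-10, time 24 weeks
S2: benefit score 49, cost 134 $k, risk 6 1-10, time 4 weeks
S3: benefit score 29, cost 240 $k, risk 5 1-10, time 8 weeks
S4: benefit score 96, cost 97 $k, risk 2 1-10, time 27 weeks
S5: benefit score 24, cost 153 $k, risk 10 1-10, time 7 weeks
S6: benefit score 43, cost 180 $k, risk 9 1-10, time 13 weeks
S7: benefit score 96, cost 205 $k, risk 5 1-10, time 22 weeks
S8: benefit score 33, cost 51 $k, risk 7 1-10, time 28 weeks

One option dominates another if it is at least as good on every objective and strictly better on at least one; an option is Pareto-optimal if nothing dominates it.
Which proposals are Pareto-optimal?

S1: dominated by S7 (benefit score 96≥53, cost 205≤292, risk 5≤9, time 22≤24).
S2: not dominated (best time).
S3: not dominated.
S4: not dominated (best risk).
S5: dominated by S2 (benefit score 49≥24, cost 134≤153, risk 6≤10, time 4≤7).
S6: dominated by S2 (benefit score 49≥43, cost 134≤180, risk 6≤9, time 4≤13).
S7: not dominated.
S8: not dominated (best cost).

S2, S3, S4, S7, S8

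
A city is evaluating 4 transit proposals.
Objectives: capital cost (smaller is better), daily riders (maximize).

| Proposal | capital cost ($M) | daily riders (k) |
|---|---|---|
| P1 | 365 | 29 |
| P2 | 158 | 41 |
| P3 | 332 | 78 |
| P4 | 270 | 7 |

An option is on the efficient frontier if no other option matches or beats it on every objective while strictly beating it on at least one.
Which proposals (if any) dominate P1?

P2, P3

P2: capital cost 158≤365, daily riders 41≥29 — dominates P1.
P3: capital cost 332≤365, daily riders 78≥29 — dominates P1.
Others (P4) are each worse than P1 on at least one objective.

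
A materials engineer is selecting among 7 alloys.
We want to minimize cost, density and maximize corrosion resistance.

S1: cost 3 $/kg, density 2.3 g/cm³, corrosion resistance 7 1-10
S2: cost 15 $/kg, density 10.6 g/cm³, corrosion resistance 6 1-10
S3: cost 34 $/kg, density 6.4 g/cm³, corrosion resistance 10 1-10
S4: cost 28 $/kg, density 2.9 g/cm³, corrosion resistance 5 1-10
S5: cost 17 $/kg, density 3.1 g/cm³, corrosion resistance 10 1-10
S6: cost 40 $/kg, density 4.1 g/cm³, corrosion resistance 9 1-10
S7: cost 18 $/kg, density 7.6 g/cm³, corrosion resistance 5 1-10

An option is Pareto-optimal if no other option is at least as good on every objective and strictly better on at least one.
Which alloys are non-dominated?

S1: not dominated (best cost).
S2: dominated by S1 (cost 3≤15, density 2.3≤10.6, corrosion resistance 7≥6).
S3: dominated by S5 (cost 17≤34, density 3.1≤6.4, corrosion resistance 10≥10).
S4: dominated by S1 (cost 3≤28, density 2.3≤2.9, corrosion resistance 7≥5).
S5: not dominated.
S6: dominated by S5 (cost 17≤40, density 3.1≤4.1, corrosion resistance 10≥9).
S7: dominated by S1 (cost 3≤18, density 2.3≤7.6, corrosion resistance 7≥5).

S1, S5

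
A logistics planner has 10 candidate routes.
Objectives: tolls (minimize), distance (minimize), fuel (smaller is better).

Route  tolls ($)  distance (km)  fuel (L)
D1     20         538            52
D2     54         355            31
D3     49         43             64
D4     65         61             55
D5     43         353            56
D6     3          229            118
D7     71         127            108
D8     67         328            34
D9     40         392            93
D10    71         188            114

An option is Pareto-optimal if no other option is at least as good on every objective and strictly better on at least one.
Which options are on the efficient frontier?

D1, D2, D3, D4, D5, D6, D8, D9

D1: not dominated.
D2: not dominated (best fuel).
D3: not dominated (best distance).
D4: not dominated.
D5: not dominated.
D6: not dominated (best tolls).
D7: dominated by D3 (tolls 49≤71, distance 43≤127, fuel 64≤108).
D8: not dominated.
D9: not dominated.
D10: dominated by D3 (tolls 49≤71, distance 43≤188, fuel 64≤114).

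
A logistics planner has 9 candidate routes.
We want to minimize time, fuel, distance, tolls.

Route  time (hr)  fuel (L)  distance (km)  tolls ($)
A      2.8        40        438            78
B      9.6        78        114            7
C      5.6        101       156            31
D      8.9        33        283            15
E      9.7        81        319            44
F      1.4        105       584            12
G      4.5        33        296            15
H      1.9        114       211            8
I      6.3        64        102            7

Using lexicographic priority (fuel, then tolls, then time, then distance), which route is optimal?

G

First minimize fuel: best is 33, kept {D, G}.
Then minimize tolls: best is 15, kept {D, G}.
Then minimize time: best is 4.5, kept {G}.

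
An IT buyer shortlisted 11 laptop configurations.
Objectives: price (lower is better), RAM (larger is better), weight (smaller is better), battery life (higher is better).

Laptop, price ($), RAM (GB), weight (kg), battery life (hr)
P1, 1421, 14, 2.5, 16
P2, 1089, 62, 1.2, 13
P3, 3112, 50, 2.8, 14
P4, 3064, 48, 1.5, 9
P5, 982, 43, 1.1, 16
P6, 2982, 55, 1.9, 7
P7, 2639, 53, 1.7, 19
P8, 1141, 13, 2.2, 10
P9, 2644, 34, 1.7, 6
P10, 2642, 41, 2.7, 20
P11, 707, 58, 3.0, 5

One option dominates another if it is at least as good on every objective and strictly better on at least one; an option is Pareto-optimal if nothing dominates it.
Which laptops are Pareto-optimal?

P1: dominated by P5 (price 982≤1421, RAM 43≥14, weight 1.1≤2.5, battery life 16≥16).
P2: not dominated (best RAM).
P3: dominated by P7 (price 2639≤3112, RAM 53≥50, weight 1.7≤2.8, battery life 19≥14).
P4: dominated by P2 (price 1089≤3064, RAM 62≥48, weight 1.2≤1.5, battery life 13≥9).
P5: not dominated (best weight).
P6: dominated by P2 (price 1089≤2982, RAM 62≥55, weight 1.2≤1.9, battery life 13≥7).
P7: not dominated.
P8: dominated by P2 (price 1089≤1141, RAM 62≥13, weight 1.2≤2.2, battery life 13≥10).
P9: dominated by P2 (price 1089≤2644, RAM 62≥34, weight 1.2≤1.7, battery life 13≥6).
P10: not dominated (best battery life).
P11: not dominated (best price).

P2, P5, P7, P10, P11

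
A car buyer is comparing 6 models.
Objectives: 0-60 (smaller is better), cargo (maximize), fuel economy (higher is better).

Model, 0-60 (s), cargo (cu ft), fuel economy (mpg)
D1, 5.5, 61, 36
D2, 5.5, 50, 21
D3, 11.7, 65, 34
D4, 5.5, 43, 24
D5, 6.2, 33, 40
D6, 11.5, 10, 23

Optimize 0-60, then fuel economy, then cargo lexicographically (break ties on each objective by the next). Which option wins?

D1

First minimize 0-60: best is 5.5, kept {D1, D2, D4}.
Then maximize fuel economy: best is 36, kept {D1}.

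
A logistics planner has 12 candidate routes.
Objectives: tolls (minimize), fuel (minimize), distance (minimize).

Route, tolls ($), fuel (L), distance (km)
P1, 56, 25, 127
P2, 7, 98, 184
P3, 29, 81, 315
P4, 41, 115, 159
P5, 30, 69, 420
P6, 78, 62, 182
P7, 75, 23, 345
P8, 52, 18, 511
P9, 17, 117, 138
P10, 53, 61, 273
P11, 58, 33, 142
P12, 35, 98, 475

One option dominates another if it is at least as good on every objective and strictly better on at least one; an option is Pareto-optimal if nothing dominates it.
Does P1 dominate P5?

No

P1 vs P5: P1 is worse on tolls (56 vs 30), so it does not dominate P5.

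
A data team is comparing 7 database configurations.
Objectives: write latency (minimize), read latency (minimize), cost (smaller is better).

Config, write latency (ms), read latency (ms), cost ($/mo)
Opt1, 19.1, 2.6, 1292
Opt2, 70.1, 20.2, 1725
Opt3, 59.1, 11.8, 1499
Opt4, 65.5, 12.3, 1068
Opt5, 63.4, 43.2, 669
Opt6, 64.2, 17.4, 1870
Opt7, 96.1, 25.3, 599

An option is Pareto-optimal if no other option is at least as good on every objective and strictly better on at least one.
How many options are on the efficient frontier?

4

Opt1: not dominated (best write latency).
Opt2: dominated by Opt1 (write latency 19.1≤70.1, read latency 2.6≤20.2, cost 1292≤1725).
Opt3: dominated by Opt1 (write latency 19.1≤59.1, read latency 2.6≤11.8, cost 1292≤1499).
Opt4: not dominated.
Opt5: not dominated.
Opt6: dominated by Opt1 (write latency 19.1≤64.2, read latency 2.6≤17.4, cost 1292≤1870).
Opt7: not dominated (best cost).
Pareto-optimal: Opt1, Opt4, Opt5, Opt7 → 4.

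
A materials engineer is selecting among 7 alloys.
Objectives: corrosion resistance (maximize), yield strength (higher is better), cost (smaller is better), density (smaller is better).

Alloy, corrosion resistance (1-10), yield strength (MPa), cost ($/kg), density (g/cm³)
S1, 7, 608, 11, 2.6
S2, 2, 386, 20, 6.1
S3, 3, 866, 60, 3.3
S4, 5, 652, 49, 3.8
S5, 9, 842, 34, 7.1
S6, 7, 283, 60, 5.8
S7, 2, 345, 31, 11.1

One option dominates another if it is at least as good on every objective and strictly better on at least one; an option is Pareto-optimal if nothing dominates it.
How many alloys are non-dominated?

S1: not dominated (best cost).
S2: dominated by S1 (corrosion resistance 7≥2, yield strength 608≥386, cost 11≤20, density 2.6≤6.1).
S3: not dominated (best yield strength).
S4: not dominated.
S5: not dominated (best corrosion resistance).
S6: dominated by S1 (corrosion resistance 7≥7, yield strength 608≥283, cost 11≤60, density 2.6≤5.8).
S7: dominated by S1 (corrosion resistance 7≥2, yield strength 608≥345, cost 11≤31, density 2.6≤11.1).
Pareto-optimal: S1, S3, S4, S5 → 4.

4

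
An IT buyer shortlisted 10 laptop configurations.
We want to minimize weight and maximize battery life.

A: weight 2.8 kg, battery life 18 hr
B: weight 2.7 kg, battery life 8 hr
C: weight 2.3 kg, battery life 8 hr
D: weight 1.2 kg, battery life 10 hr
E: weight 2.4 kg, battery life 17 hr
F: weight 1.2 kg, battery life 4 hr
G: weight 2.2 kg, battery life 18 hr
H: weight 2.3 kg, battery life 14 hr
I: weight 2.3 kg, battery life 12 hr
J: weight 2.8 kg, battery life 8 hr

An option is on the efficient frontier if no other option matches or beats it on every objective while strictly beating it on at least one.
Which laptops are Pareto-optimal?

A: dominated by G (weight 2.2≤2.8, battery life 18≥18).
B: dominated by C (weight 2.3≤2.7, battery life 8≥8).
C: dominated by D (weight 1.2≤2.3, battery life 10≥8).
D: not dominated.
E: dominated by G (weight 2.2≤2.4, battery life 18≥17).
F: dominated by D (weight 1.2≤1.2, battery life 10≥4).
G: not dominated.
H: dominated by G (weight 2.2≤2.3, battery life 18≥14).
I: dominated by G (weight 2.2≤2.3, battery life 18≥12).
J: dominated by A (weight 2.8≤2.8, battery life 18≥8).

D, G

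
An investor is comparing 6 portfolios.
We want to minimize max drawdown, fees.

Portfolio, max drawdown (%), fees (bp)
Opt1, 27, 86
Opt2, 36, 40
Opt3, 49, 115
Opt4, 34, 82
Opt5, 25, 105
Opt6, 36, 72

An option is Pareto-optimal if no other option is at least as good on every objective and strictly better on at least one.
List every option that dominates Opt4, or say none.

Opt1: worse on fees (86 vs 82).
Opt2: worse on max drawdown (36 vs 34).
Opt3: worse on max drawdown (49 vs 34).
Opt5: worse on fees (105 vs 82).
Opt6: worse on max drawdown (36 vs 34).
No option dominates Opt4.

none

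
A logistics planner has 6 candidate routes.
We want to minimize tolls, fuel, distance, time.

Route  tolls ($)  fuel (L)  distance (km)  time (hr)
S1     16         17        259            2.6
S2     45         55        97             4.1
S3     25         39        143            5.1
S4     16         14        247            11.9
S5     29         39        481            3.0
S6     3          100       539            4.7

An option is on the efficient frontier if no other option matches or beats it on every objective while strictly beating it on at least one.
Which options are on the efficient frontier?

S1, S2, S3, S4, S6

S1: not dominated (best time).
S2: not dominated (best distance).
S3: not dominated.
S4: not dominated (best fuel).
S5: dominated by S1 (tolls 16≤29, fuel 17≤39, distance 259≤481, time 2.6≤3.0).
S6: not dominated (best tolls).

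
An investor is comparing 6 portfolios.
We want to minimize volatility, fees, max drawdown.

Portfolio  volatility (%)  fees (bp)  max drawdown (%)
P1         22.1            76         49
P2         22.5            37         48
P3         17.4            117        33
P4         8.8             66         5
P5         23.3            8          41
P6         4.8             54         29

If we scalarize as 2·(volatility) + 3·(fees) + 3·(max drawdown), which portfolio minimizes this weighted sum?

P1: 2·22.1 + 3·76 + 3·49 = 419.2
P2: 2·22.5 + 3·37 + 3·48 = 300.0
P3: 2·17.4 + 3·117 + 3·33 = 484.8
P4: 2·8.8 + 3·66 + 3·5 = 230.6
P5: 2·23.3 + 3·8 + 3·41 = 193.6
P6: 2·4.8 + 3·54 + 3·29 = 258.6
Lowest: P5 at 193.6.

P5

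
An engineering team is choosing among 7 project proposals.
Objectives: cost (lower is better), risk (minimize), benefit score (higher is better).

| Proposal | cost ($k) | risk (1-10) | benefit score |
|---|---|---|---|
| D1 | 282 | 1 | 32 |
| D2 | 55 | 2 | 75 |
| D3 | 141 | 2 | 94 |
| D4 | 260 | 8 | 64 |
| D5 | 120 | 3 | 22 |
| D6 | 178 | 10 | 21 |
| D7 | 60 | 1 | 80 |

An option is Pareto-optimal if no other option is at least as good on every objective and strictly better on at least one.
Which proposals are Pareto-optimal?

D2, D3, D7

D1: dominated by D7 (cost 60≤282, risk 1≤1, benefit score 80≥32).
D2: not dominated (best cost).
D3: not dominated (best benefit score).
D4: dominated by D2 (cost 55≤260, risk 2≤8, benefit score 75≥64).
D5: dominated by D2 (cost 55≤120, risk 2≤3, benefit score 75≥22).
D6: dominated by D2 (cost 55≤178, risk 2≤10, benefit score 75≥21).
D7: not dominated.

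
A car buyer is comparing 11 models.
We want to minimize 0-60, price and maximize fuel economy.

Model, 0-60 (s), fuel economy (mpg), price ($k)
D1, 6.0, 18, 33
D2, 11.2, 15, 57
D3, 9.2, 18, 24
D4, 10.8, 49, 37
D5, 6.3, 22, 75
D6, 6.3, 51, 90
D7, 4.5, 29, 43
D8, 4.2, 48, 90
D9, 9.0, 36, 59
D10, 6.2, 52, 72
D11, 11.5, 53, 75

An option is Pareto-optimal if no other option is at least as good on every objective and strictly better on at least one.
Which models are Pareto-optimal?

D1: not dominated.
D2: dominated by D1 (0-60 6.0≤11.2, fuel economy 18≥15, price 33≤57).
D3: not dominated (best price).
D4: not dominated.
D5: dominated by D7 (0-60 4.5≤6.3, fuel economy 29≥22, price 43≤75).
D6: dominated by D10 (0-60 6.2≤6.3, fuel economy 52≥51, price 72≤90).
D7: not dominated.
D8: not dominated (best 0-60).
D9: not dominated.
D10: not dominated.
D11: not dominated (best fuel economy).

D1, D3, D4, D7, D8, D9, D10, D11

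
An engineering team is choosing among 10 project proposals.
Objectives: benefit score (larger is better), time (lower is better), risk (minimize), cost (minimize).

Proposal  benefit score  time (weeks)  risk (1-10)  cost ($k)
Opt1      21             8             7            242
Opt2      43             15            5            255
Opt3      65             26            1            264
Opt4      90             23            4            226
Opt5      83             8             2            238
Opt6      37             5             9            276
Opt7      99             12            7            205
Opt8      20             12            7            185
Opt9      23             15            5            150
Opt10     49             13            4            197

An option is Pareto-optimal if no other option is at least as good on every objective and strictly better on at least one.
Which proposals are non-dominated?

Opt3, Opt4, Opt5, Opt6, Opt7, Opt8, Opt9, Opt10

Opt1: dominated by Opt5 (benefit score 83≥21, time 8≤8, risk 2≤7, cost 238≤242).
Opt2: dominated by Opt5 (benefit score 83≥43, time 8≤15, risk 2≤5, cost 238≤255).
Opt3: not dominated (best risk).
Opt4: not dominated.
Opt5: not dominated.
Opt6: not dominated (best time).
Opt7: not dominated (best benefit score).
Opt8: not dominated.
Opt9: not dominated (best cost).
Opt10: not dominated.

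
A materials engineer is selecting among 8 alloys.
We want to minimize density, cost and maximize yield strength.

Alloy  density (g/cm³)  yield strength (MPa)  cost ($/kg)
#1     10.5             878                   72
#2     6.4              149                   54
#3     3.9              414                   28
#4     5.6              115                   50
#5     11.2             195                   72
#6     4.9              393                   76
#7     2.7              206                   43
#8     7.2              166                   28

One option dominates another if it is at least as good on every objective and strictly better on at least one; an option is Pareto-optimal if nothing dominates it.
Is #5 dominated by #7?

Yes

#7 vs #5: density 2.7≤11.2, yield strength 206≥195, cost 43≤72 — #7 is at least as good on every objective with at least one strict improvement.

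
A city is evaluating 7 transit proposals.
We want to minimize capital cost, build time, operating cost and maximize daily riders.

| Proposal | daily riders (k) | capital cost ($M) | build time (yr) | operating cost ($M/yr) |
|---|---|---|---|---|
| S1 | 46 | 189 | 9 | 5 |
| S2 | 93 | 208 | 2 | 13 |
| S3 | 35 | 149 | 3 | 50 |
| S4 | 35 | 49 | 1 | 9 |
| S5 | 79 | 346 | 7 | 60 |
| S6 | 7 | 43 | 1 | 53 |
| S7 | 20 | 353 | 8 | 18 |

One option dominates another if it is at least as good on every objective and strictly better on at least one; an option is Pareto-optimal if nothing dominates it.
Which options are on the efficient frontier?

S1, S2, S4, S6

S1: not dominated (best operating cost).
S2: not dominated (best daily riders).
S3: dominated by S4 (daily riders 35≥35, capital cost 49≤149, build time 1≤3, operating cost 9≤50).
S4: not dominated.
S5: dominated by S2 (daily riders 93≥79, capital cost 208≤346, build time 2≤7, operating cost 13≤60).
S6: not dominated (best capital cost).
S7: dominated by S2 (daily riders 93≥20, capital cost 208≤353, build time 2≤8, operating cost 13≤18).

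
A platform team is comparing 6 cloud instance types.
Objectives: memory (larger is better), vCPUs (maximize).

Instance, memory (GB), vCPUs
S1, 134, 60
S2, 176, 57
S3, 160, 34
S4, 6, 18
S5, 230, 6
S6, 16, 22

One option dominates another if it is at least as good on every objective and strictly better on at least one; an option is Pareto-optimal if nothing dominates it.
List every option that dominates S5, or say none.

none

S1: worse on memory (134 vs 230).
S2: worse on memory (176 vs 230).
S3: worse on memory (160 vs 230).
S4: worse on memory (6 vs 230).
S6: worse on memory (16 vs 230).
No option dominates S5.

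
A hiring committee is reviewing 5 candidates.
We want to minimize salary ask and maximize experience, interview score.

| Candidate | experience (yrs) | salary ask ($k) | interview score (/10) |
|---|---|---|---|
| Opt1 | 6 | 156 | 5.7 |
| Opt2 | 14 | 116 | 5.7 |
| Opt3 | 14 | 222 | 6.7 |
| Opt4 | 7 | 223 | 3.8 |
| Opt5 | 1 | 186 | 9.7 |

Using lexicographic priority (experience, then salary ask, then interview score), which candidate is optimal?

First maximize experience: best is 14, kept {Opt2, Opt3}.
Then minimize salary ask: best is 116, kept {Opt2}.

Opt2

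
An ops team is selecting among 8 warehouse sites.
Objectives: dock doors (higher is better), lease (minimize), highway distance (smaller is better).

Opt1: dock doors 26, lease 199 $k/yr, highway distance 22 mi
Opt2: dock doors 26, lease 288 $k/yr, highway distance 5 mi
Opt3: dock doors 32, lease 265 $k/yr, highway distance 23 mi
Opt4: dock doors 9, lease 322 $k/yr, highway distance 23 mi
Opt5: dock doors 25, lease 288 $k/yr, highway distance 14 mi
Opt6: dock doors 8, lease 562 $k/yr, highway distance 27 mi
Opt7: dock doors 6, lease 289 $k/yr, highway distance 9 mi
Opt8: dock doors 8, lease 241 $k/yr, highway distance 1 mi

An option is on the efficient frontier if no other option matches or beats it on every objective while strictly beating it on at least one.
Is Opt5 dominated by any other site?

Yes

Opt2 vs Opt5: dock doors 26≥25, lease 288≤288, highway distance 5≤14 — Opt2 is at least as good on every objective and strictly better on at least one, so Opt2 dominates Opt5.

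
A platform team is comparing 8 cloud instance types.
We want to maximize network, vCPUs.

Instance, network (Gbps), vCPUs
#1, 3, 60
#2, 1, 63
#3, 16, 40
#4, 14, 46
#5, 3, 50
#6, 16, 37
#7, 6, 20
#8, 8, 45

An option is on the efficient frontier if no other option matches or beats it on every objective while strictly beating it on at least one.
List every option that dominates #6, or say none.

#3

#3: network 16≥16, vCPUs 40≥37 — dominates #6.
Others (#1, #2, #4, #5, #7, #8) are each worse than #6 on at least one objective.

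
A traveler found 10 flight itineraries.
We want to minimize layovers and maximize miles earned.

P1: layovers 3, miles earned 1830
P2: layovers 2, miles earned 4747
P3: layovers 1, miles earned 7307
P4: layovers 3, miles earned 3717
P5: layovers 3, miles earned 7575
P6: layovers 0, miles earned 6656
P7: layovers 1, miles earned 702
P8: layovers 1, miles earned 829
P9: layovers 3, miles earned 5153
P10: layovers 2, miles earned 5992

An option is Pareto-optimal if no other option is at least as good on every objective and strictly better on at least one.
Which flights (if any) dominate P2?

P3: layovers 1≤2, miles earned 7307≥4747 — dominates P2.
P6: layovers 0≤2, miles earned 6656≥4747 — dominates P2.
P10: layovers 2≤2, miles earned 5992≥4747 — dominates P2.
Others (P1, P4, P5, P7, P8, P9) are each worse than P2 on at least one objective.

P3, P6, P10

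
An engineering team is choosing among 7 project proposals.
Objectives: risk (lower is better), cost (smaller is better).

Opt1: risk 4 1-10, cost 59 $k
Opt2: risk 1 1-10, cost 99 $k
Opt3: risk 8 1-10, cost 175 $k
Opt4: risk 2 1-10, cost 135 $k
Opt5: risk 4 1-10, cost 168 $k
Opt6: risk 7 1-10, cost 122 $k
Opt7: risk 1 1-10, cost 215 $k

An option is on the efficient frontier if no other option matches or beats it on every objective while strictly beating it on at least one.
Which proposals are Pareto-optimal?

Opt1: not dominated (best cost).
Opt2: not dominated.
Opt3: dominated by Opt1 (risk 4≤8, cost 59≤175).
Opt4: dominated by Opt2 (risk 1≤2, cost 99≤135).
Opt5: dominated by Opt1 (risk 4≤4, cost 59≤168).
Opt6: dominated by Opt1 (risk 4≤7, cost 59≤122).
Opt7: dominated by Opt2 (risk 1≤1, cost 99≤215).

Opt1, Opt2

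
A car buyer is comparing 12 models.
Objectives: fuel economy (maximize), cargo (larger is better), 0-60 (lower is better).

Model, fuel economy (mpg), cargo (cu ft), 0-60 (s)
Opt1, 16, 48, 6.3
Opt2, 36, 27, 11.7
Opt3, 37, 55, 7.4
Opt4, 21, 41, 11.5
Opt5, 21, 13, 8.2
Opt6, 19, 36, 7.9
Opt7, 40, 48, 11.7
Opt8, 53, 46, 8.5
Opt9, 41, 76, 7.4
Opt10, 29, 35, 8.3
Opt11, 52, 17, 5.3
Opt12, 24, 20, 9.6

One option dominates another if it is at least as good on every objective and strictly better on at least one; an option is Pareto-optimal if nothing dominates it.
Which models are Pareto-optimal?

Opt1: not dominated.
Opt2: dominated by Opt3 (fuel economy 37≥36, cargo 55≥27, 0-60 7.4≤11.7).
Opt3: dominated by Opt9 (fuel economy 41≥37, cargo 76≥55, 0-60 7.4≤7.4).
Opt4: dominated by Opt3 (fuel economy 37≥21, cargo 55≥41, 0-60 7.4≤11.5).
Opt5: dominated by Opt3 (fuel economy 37≥21, cargo 55≥13, 0-60 7.4≤8.2).
Opt6: dominated by Opt3 (fuel economy 37≥19, cargo 55≥36, 0-60 7.4≤7.9).
Opt7: dominated by Opt9 (fuel economy 41≥40, cargo 76≥48, 0-60 7.4≤11.7).
Opt8: not dominated (best fuel economy).
Opt9: not dominated (best cargo).
Opt10: dominated by Opt3 (fuel economy 37≥29, cargo 55≥35, 0-60 7.4≤8.3).
Opt11: not dominated (best 0-60).
Opt12: dominated by Opt3 (fuel economy 37≥24, cargo 55≥20, 0-60 7.4≤9.6).

Opt1, Opt8, Opt9, Opt11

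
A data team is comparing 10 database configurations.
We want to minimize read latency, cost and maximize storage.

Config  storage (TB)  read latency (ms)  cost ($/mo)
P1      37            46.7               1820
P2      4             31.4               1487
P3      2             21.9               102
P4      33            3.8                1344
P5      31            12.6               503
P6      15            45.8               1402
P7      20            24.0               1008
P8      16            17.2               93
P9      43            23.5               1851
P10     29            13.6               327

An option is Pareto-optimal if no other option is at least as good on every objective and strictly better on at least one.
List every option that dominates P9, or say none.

none

P1: worse on storage (37 vs 43).
P2: worse on storage (4 vs 43).
P3: worse on storage (2 vs 43).
P4: worse on storage (33 vs 43).
P5: worse on storage (31 vs 43).
P6: worse on storage (15 vs 43).
P7: worse on storage (20 vs 43).
P8: worse on storage (16 vs 43).
P10: worse on storage (29 vs 43).
No option dominates P9.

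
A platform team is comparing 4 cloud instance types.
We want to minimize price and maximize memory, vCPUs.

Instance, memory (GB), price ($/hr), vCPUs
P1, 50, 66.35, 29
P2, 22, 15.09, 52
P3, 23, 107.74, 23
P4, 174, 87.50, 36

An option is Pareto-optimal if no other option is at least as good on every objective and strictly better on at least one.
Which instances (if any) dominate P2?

none

P1: worse on price (66.35 vs 15.09).
P3: worse on price (107.74 vs 15.09).
P4: worse on price (87.50 vs 15.09).
No option dominates P2.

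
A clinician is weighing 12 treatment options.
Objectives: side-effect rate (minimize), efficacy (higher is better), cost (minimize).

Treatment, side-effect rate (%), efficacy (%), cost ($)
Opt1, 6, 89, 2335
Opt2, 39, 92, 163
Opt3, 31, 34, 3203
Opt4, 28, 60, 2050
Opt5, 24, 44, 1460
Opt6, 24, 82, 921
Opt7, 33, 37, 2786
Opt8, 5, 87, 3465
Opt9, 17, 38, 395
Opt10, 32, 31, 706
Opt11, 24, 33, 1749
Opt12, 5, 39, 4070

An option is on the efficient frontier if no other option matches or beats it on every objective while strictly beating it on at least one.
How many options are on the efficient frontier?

Opt1: not dominated.
Opt2: not dominated (best efficacy).
Opt3: dominated by Opt1 (side-effect rate 6≤31, efficacy 89≥34, cost 2335≤3203).
Opt4: dominated by Opt6 (side-effect rate 24≤28, efficacy 82≥60, cost 921≤2050).
Opt5: dominated by Opt6 (side-effect rate 24≤24, efficacy 82≥44, cost 921≤1460).
Opt6: not dominated.
Opt7: dominated by Opt1 (side-effect rate 6≤33, efficacy 89≥37, cost 2335≤2786).
Opt8: not dominated.
Opt9: not dominated.
Opt10: dominated by Opt9 (side-effect rate 17≤32, efficacy 38≥31, cost 395≤706).
Opt11: dominated by Opt5 (side-effect rate 24≤24, efficacy 44≥33, cost 1460≤1749).
Opt12: dominated by Opt8 (side-effect rate 5≤5, efficacy 87≥39, cost 3465≤4070).
Pareto-optimal: Opt1, Opt2, Opt6, Opt8, Opt9 → 5.

5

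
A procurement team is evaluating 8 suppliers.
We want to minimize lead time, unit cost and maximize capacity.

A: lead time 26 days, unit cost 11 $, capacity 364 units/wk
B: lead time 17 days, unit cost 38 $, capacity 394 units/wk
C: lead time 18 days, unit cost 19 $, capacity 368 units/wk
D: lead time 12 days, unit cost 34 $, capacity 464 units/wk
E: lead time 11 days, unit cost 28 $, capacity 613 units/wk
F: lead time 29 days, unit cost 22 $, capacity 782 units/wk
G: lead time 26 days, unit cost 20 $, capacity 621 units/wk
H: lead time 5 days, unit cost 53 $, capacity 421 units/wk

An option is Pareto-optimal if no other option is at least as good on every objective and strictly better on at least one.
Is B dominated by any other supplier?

Yes

D vs B: lead time 12≤17, unit cost 34≤38, capacity 464≥394 — D is at least as good on every objective and strictly better on at least one, so D dominates B.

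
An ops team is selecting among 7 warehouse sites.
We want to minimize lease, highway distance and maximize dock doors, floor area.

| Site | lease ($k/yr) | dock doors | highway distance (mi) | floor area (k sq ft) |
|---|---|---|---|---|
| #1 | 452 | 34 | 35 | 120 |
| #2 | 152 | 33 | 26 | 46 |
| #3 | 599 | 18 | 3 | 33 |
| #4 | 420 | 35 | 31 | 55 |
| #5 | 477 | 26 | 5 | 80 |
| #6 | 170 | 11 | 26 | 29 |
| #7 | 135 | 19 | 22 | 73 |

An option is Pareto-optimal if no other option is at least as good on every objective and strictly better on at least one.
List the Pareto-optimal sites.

#1, #2, #3, #4, #5, #7

#1: not dominated (best floor area).
#2: not dominated.
#3: not dominated (best highway distance).
#4: not dominated (best dock doors).
#5: not dominated.
#6: dominated by #2 (lease 152≤170, dock doors 33≥11, highway distance 26≤26, floor area 46≥29).
#7: not dominated (best lease).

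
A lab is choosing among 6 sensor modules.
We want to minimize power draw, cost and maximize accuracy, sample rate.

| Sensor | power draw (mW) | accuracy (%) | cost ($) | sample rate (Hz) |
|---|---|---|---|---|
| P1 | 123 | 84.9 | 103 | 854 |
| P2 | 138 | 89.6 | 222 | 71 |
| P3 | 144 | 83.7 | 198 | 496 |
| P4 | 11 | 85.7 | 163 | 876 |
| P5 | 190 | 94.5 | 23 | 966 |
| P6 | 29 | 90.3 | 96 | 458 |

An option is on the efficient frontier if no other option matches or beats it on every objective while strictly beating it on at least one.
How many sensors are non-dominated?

4

P1: not dominated.
P2: dominated by P6 (power draw 29≤138, accuracy 90.3≥89.6, cost 96≤222, sample rate 458≥71).
P3: dominated by P1 (power draw 123≤144, accuracy 84.9≥83.7, cost 103≤198, sample rate 854≥496).
P4: not dominated (best power draw).
P5: not dominated (best accuracy).
P6: not dominated.
Pareto-optimal: P1, P4, P5, P6 → 4.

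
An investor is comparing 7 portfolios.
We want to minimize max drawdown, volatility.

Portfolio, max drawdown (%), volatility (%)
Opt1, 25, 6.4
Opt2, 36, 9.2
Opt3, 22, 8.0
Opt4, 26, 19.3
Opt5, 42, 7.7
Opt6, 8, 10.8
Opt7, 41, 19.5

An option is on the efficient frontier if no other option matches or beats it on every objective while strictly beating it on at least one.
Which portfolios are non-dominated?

Opt1: not dominated (best volatility).
Opt2: dominated by Opt1 (max drawdown 25≤36, volatility 6.4≤9.2).
Opt3: not dominated.
Opt4: dominated by Opt1 (max drawdown 25≤26, volatility 6.4≤19.3).
Opt5: dominated by Opt1 (max drawdown 25≤42, volatility 6.4≤7.7).
Opt6: not dominated (best max drawdown).
Opt7: dominated by Opt1 (max drawdown 25≤41, volatility 6.4≤19.5).

Opt1, Opt3, Opt6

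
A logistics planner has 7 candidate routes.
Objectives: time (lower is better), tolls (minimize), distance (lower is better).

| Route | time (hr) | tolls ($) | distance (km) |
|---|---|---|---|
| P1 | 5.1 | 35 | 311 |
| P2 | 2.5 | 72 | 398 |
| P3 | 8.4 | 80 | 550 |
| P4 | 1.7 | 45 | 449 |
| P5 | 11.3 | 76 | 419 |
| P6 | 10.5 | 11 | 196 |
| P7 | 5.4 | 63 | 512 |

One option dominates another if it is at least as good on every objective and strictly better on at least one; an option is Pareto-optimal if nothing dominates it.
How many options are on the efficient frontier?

4

P1: not dominated.
P2: not dominated.
P3: dominated by P1 (time 5.1≤8.4, tolls 35≤80, distance 311≤550).
P4: not dominated (best time).
P5: dominated by P1 (time 5.1≤11.3, tolls 35≤76, distance 311≤419).
P6: not dominated (best tolls).
P7: dominated by P1 (time 5.1≤5.4, tolls 35≤63, distance 311≤512).
Pareto-optimal: P1, P2, P4, P6 → 4.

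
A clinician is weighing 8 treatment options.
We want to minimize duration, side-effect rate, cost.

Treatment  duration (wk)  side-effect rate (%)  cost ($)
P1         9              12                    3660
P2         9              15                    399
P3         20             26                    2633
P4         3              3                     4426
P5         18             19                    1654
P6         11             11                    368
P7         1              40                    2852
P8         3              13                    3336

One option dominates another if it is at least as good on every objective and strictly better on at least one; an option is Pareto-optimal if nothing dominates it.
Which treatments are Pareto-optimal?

P1, P2, P4, P6, P7, P8

P1: not dominated.
P2: not dominated.
P3: dominated by P2 (duration 9≤20, side-effect rate 15≤26, cost 399≤2633).
P4: not dominated (best side-effect rate).
P5: dominated by P2 (duration 9≤18, side-effect rate 15≤19, cost 399≤1654).
P6: not dominated (best cost).
P7: not dominated (best duration).
P8: not dominated.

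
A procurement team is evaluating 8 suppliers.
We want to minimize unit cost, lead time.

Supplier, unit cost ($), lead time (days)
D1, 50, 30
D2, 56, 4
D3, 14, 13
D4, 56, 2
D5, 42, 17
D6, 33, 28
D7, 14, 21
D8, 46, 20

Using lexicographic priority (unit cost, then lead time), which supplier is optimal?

D3

First minimize unit cost: best is 14, kept {D3, D7}.
Then minimize lead time: best is 13, kept {D3}.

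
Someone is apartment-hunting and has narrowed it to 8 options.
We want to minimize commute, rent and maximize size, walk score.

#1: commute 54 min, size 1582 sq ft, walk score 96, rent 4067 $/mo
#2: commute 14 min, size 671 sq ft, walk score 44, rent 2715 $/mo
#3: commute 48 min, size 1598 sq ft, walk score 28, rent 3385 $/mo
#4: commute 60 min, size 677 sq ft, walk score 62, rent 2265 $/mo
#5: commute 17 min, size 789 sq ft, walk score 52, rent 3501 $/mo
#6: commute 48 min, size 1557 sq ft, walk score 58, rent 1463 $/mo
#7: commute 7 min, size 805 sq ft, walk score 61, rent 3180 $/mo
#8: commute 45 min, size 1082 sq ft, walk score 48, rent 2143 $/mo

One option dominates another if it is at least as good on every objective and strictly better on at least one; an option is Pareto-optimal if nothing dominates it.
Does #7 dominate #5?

#7 vs #5: commute 7≤17, size 805≥789, walk score 61≥52, rent 3180≤3501 — #7 is at least as good on every objective with at least one strict improvement.

Yes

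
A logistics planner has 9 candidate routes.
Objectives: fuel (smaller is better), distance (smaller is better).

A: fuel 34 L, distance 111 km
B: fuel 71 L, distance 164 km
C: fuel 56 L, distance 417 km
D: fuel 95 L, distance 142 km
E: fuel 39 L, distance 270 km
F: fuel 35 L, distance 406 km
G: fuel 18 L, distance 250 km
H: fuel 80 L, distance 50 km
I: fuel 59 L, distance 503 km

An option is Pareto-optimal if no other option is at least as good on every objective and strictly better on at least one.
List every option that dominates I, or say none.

A, C, E, F, G

A: fuel 34≤59, distance 111≤503 — dominates I.
C: fuel 56≤59, distance 417≤503 — dominates I.
E: fuel 39≤59, distance 270≤503 — dominates I.
F: fuel 35≤59, distance 406≤503 — dominates I.
G: fuel 18≤59, distance 250≤503 — dominates I.
Others (B, D, H) are each worse than I on at least one objective.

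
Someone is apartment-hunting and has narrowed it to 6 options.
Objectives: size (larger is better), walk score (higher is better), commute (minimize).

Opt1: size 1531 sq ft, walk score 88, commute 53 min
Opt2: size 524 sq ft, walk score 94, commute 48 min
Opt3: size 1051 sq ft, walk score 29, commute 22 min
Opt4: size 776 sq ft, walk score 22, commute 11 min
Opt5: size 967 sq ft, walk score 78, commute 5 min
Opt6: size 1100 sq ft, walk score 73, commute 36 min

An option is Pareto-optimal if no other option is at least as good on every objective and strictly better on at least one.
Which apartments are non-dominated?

Opt1, Opt2, Opt3, Opt5, Opt6

Opt1: not dominated (best size).
Opt2: not dominated (best walk score).
Opt3: not dominated.
Opt4: dominated by Opt5 (size 967≥776, walk score 78≥22, commute 5≤11).
Opt5: not dominated (best commute).
Opt6: not dominated.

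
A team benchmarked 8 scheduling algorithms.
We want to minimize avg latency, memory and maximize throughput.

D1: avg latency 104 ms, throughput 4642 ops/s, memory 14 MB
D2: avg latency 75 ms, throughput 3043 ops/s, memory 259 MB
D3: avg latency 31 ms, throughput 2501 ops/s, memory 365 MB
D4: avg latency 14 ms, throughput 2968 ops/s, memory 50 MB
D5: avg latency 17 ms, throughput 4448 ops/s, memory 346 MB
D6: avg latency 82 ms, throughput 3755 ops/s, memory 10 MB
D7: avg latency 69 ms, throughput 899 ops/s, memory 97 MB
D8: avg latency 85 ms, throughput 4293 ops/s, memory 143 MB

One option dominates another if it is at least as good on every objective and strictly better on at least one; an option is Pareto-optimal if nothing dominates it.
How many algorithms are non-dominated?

D1: not dominated (best throughput).
D2: not dominated.
D3: dominated by D4 (avg latency 14≤31, throughput 2968≥2501, memory 50≤365).
D4: not dominated (best avg latency).
D5: not dominated.
D6: not dominated (best memory).
D7: dominated by D4 (avg latency 14≤69, throughput 2968≥899, memory 50≤97).
D8: not dominated.
Pareto-optimal: D1, D2, D4, D5, D6, D8 → 6.

6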